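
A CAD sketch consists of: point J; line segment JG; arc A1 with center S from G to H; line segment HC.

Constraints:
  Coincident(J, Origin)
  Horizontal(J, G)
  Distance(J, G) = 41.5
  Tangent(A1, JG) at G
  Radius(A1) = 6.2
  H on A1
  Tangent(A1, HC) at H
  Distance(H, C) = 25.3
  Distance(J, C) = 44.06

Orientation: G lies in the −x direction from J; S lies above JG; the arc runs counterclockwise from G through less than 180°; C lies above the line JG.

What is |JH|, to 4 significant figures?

35.76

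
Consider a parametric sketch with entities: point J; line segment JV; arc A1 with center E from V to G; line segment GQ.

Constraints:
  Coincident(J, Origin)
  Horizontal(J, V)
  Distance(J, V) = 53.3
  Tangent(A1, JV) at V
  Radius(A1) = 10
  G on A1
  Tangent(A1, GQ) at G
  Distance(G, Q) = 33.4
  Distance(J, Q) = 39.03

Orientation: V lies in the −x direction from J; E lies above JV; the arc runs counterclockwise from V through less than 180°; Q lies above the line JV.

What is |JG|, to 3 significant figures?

45.6

J is at the origin; J and V share the same y with |JV| = 53.3 and V on the −x side, so V = (-53.3, 0.00). Since A1 is tangent to JV there, EV ⟂ JV, so E = V + (0, 10) = (-53.3, 10.0). Since EG ⟂ GQ (tangency), |EQ| = √(10.0² + 33.4²) = 34.9 regardless of where G sits on A1. So Q lies on both circle(J, 39.03) and circle(E, 34.9); the above-JV intersection is Q = (-24.8, 30.1). G is the foot of the tangent from Q: G = (-45.4, 3.83).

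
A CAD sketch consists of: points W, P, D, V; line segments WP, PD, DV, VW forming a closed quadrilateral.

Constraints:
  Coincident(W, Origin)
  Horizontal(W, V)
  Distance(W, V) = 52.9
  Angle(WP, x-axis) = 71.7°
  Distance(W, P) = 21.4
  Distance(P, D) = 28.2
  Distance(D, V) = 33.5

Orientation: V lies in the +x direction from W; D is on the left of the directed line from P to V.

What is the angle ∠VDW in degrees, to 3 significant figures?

85.3°

W is at the origin; WV is horizontal with |WV| = 52.9 and V in +x, so V = (52.9, 0). WP runs at 71.7° with |WP| = 21.4, so P = (6.72, 20.3). D is determined by |PD| = 28.2 and |DV| = 33.5 together: it lies at the intersection of circle(P, 28.2) and circle(V, 33.5). With |PV| = 50.5, the foot of the radical line on PV is 22.0 from P and the perpendicular offset is √(28.2² − 22.0²) = 17.7. Taking the left-of-PV solution: D = (34.0, 27.6).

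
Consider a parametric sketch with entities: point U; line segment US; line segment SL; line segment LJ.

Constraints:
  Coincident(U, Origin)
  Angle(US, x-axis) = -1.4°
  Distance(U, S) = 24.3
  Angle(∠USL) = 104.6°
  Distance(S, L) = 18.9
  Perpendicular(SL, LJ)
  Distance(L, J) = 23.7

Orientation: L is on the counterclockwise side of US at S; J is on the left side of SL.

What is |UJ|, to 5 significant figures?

25.026

U is at the origin; US runs at -1.4° with length 24.3, so S = 24.3·(cos -1.4°, sin -1.4°) = (24.293, -0.59370). ∠USL = 104.6°, so SL runs at -1.4° + (180° − 104.6°) = 74.000° from the x-axis; with |SL| = 18.9, L = S + 18.9·(cos 74.000°, sin 74.000°) = (29.502, 17.574). SL ⟂ LJ; with |LJ| = 23.7 on the left of SL, J = L + 23.7·(-0.96126, 0.27564) = (6.7204, 24.107). Then |UJ| = |J − U| = 25.026.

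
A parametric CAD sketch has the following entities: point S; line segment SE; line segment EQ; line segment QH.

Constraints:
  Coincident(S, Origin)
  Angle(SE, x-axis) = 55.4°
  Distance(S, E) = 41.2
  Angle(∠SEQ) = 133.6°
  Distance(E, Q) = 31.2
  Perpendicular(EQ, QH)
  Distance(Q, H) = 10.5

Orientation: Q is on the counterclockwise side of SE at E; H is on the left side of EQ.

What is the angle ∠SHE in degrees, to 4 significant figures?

36.57°

S is at the origin; SE runs at 55.4° with length 41.2, so E = 41.2·(cos 55.4°, sin 55.4°) = (23.40, 33.91). ∠SEQ = 133.6°, so EQ runs at 55.4° + (180° − 133.6°) = 101.8° from the x-axis; with |EQ| = 31.2, Q = E + 31.2·(cos 101.8°, sin 101.8°) = (17.01, 64.45). EQ is perpendicular to QH; with |QH| = 10.5 on the left of EQ, H = Q + 10.5·(-0.9789, -0.2045) = (6.737, 62.31). Then cos ∠SHE = HS·HE / (|HS||HE|), giving 36.57°.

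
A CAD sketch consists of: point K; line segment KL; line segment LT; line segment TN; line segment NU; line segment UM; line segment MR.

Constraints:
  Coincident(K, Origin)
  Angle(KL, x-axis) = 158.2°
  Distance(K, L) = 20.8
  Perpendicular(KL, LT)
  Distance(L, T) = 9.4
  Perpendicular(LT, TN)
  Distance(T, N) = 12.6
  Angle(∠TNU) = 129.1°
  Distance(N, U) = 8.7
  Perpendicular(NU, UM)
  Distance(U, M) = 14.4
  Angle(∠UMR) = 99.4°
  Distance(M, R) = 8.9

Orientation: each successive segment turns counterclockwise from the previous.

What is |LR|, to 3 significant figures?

0.590

NU is perpendicular to UM, so UM runs at 119°; with |UM| = 14.4, M = (-10.5, 11.1). ∠UMR = 99.4° gives MR at -160° from the x-axis; with |MR| = 8.9, R = (-18.9, 8.13). Then |LR| = |R − L| = 0.590.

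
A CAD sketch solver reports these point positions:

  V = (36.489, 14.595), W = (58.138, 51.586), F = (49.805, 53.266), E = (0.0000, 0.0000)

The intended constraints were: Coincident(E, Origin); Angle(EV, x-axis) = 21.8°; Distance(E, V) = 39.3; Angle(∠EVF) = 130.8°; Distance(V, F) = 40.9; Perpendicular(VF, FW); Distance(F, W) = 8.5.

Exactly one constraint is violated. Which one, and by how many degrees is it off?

Perpendicular(VF, FW) — off by 7.60°.

E = (0.00, 0.00) ✓; EV at 21.80° ✓; |EV| = 39.30 ✓; ∠EVF = 130.8° ✓; |VF| = 40.90 ✓; ∠(VF, FW) = 82.40° ✗; |FW| = 8.501 ✓.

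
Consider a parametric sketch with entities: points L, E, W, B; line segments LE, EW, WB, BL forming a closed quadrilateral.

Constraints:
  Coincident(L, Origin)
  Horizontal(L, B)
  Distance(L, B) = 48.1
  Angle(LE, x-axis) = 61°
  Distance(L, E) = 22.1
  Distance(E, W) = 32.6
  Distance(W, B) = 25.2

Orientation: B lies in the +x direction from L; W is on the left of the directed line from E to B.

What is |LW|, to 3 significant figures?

49.5

L is at the origin; LB is horizontal with |LB| = 48.1 and B in +x, so B = (48.1, 0). LE runs at 61.0° with |LE| = 22.1, so E = (10.7, 19.3). W is determined by |EW| = 32.6 and |WB| = 25.2 together: it lies at the intersection of circle(E, 32.6) and circle(B, 25.2). With |EB| = 42.1, the foot of the radical line on EB is 26.1 from E and the perpendicular offset is √(32.6² − 26.1²) = 19.5. Taking the left-of-EB solution: W = (42.9, 24.7).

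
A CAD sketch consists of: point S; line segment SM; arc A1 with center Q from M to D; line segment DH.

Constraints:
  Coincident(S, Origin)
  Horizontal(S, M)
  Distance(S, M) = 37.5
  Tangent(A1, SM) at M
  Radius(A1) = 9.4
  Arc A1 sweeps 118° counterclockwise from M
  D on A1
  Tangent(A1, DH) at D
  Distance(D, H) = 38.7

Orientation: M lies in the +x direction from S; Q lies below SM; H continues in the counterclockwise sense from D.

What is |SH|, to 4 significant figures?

67.43

S is at the origin; SM is horizontal with |SM| = 37.5 and M on the +x side, so M = (37.50, 0.000). The tangent condition forces QM to be normal to SM, so Q = M + (0, -9.4) = (37.50, -9.400). On A1, M sits at bearing 90° from Q; a 118° counterclockwise sweep puts D at bearing 208°, so D = Q + 9.4·(cos 208°, sin 208°) = (29.20, -13.81). A1 meets DH tangentially, so QD is at right angles to DH, so DH runs along (−sin 208°, cos 208°); with |DH| = 38.7, H = (47.37, -47.98). Then |SH| = |H − S| = 67.43.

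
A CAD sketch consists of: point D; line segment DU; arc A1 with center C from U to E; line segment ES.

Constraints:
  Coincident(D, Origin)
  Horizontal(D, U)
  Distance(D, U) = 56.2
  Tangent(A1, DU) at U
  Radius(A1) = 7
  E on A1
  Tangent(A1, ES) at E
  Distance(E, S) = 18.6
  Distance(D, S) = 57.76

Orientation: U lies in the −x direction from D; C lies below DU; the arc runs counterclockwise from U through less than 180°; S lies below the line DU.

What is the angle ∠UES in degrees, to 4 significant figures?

117.7°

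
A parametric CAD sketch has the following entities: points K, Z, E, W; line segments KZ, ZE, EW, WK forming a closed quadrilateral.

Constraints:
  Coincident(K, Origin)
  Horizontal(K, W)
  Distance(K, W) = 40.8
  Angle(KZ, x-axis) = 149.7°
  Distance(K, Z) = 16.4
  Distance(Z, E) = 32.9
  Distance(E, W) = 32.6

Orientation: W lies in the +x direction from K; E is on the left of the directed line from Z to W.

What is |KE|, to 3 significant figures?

26.6

Checks: |ZE| = 32.90 ✓; |EW| = 32.60 ✓.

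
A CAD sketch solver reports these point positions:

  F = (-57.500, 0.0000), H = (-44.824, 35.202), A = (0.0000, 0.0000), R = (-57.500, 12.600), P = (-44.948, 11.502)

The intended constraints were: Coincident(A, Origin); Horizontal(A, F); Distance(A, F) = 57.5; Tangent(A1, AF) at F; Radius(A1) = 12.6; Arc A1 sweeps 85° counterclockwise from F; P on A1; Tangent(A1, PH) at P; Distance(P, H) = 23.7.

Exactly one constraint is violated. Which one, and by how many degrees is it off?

Tangent(A1, PH) at P — off by 4.70°.

A = (0.00, 0.00) ✓; A.y = 0.00, F.y = 0.00 ✓; |AF| = 57.50 ✓; ∠(RF, FA) = 90.00° ✓; |RF| = 12.60 ✓; bearing(R→P) − bearing(R→F) = 85.00° ✓; |RP| = 12.60 ✓; ∠(RP, PH) = 85.30° ✗; |PH| = 23.70 ✓.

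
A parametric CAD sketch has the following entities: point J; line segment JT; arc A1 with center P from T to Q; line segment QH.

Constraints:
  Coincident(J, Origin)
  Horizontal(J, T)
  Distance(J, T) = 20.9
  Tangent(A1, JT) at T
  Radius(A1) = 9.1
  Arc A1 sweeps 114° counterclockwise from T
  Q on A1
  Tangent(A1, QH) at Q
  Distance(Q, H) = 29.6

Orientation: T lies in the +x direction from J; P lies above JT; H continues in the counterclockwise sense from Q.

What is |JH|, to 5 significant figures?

43.386

On A1, T sits at bearing -90° from P; a 114° counterclockwise sweep puts Q at bearing 24°, so Q = P + 9.1·(cos 24°, sin 24°) = (29.213, 12.801). The tangent condition forces PQ to be normal to QH, so QH runs along (−sin 24°, cos 24°); with |QH| = 29.6, H = (17.174, 39.842). Then |JH| = |H − J| = 43.386.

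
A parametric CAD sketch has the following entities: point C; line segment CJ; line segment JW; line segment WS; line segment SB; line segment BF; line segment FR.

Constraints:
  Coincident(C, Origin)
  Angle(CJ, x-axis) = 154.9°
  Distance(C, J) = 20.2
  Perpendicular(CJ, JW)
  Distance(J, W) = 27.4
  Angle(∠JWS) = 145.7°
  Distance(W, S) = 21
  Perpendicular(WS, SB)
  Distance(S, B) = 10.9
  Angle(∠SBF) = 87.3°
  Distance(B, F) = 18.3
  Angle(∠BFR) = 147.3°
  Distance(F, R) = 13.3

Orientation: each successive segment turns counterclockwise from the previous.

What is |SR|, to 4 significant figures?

29.21

C is at the origin; CJ runs at 154.9° with length 20.2, so J = (-18.29, 8.569). The perpendicularity gives JW at right angles to CJ, so JW runs at -115.1°; with |JW| = 27.4, W = (-29.92, -16.24). ∠JWS = 145.7° gives WS at -80.80° from the x-axis; with |WS| = 21.0, S = (-26.56, -36.97). The perpendicularity gives SB at right angles to WS, so SB runs at 9.200°; with |SB| = 10.9, B = (-15.80, -35.23). ∠SBF = 87.3° gives BF at 101.9° from the x-axis; with |BF| = 18.3, F = (-19.57, -17.32). ∠BFR = 147.3° gives FR at 134.6° from the x-axis; with |FR| = 13.3, R = (-28.91, -7.854). Then |SR| = |R − S| = 29.21.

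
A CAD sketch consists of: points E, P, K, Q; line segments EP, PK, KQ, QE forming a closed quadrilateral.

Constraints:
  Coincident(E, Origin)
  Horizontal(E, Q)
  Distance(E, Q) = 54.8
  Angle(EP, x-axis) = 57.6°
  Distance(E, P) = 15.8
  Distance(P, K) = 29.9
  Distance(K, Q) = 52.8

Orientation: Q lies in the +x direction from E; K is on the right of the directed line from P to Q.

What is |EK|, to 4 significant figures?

16.94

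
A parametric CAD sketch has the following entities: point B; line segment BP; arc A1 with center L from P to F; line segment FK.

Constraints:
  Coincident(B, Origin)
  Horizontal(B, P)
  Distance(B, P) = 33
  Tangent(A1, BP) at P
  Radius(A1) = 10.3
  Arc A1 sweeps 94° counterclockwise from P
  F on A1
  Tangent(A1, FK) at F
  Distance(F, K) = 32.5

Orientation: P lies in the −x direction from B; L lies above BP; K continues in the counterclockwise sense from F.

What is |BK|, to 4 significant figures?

50.12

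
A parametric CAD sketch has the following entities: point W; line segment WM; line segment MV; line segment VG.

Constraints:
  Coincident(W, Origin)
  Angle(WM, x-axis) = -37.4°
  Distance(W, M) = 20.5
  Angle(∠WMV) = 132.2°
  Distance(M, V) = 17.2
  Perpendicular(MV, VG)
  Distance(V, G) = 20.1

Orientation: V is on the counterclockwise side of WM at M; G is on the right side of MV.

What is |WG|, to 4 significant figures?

46.95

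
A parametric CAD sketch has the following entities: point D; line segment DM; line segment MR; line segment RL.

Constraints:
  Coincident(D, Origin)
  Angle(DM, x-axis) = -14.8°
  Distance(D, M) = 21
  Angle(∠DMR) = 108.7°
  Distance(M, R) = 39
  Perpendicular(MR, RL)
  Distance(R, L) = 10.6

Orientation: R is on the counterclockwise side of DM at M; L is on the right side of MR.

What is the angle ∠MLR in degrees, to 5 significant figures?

74.795°

D is at the origin; DM runs at -14.8° with length 21.0, so M = 21.0·(cos -14.8°, sin -14.8°) = (20.303, -5.3644). ∠DMR = 108.7°, so MR runs at -14.8° + (180° − 108.7°) = 56.500° from the x-axis; with |MR| = 39.0, R = M + 39.0·(cos 56.500°, sin 56.500°) = (41.829, 27.157). MR ⟂ RL; with |RL| = 10.6 on the right of MR, L = R + 10.6·(0.83389, -0.55194) = (50.668, 21.307). Then cos ∠MLR = LM·LR / (|LM||LR|), giving 74.795°.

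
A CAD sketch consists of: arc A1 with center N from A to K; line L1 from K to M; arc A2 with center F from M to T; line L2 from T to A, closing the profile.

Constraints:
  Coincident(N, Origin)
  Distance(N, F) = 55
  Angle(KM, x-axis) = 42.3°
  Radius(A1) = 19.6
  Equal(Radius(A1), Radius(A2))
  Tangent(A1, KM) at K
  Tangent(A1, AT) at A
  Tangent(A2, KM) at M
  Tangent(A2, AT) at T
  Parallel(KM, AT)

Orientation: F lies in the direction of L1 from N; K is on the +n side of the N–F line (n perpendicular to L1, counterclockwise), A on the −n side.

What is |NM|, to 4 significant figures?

58.39

The slot axis is L1's direction at 42.3°, so u = (cos 42.3°, sin 42.3°) = (0.7396, 0.6730) and n = (−sin 42.3°, cos 42.3°) = (-0.6730, 0.7396). N is at the origin and F lies 55.0 along u from N, so F = 55.0·u = (40.68, 37.02). Tangency of A1 to both parallel lines with radius 19.6 puts K and A at N ± 19.6·n: K = (-13.19, 14.50), A = (13.19, -14.50). Equal radii place M and T the same way about F: M = F + 19.6·n = (27.49, 51.51), T = F − 19.6·n = (53.87, 22.52). Then |NM| = |M − N| = 58.39.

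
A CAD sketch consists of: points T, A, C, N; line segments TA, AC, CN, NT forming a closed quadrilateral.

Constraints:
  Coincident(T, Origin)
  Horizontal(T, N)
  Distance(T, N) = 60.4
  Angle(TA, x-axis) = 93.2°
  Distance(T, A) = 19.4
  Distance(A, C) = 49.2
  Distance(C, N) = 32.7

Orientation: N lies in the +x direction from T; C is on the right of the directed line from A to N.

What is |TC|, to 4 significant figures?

36.40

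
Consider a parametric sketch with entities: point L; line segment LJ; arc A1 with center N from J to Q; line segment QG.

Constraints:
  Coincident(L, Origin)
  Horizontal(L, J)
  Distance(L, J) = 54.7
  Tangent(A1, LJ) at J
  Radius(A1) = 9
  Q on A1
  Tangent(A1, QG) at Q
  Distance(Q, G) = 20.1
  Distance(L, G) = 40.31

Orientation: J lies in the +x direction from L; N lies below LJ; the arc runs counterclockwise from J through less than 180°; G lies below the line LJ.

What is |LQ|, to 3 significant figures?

47.7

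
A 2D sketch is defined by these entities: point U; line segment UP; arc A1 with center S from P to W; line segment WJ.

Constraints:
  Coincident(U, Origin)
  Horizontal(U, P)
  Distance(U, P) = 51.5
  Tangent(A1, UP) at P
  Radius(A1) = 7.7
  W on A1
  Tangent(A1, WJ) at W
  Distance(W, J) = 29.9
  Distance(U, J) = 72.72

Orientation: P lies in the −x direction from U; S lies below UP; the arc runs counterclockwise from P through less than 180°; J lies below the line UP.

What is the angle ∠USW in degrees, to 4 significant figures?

164.1°

Checks: |SW| = 7.700 ✓; ∠(SW, WJ) = 90.00° ✓; |WJ| = 29.90 ✓; |UJ| = 72.72 ✓.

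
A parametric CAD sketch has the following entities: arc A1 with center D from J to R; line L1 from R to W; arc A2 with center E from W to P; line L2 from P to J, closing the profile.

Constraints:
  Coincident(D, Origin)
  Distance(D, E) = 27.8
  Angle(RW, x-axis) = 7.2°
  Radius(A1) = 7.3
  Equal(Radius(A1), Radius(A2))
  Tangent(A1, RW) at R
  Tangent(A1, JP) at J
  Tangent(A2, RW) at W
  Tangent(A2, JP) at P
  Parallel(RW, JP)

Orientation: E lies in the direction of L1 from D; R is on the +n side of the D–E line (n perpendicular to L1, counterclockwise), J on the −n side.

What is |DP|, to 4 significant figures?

28.74

The slot axis is L1's direction at 7.2°, so u = (cos 7.2°, sin 7.2°) = (0.9921, 0.1253) and n = (−sin 7.2°, cos 7.2°) = (-0.1253, 0.9921). D is at the origin and E lies 27.8 along u from D, so E = 27.8·u = (27.58, 3.484). Tangency of A1 to both parallel lines with radius 7.3 puts R and J at D ± 7.3·n: R = (-0.9149, 7.242), J = (0.9149, -7.242). Equal radii place W and P the same way about E: W = E + 7.3·n = (26.67, 10.73), P = E − 7.3·n = (28.50, -3.758). Then |DP| = |P − D| = 28.74.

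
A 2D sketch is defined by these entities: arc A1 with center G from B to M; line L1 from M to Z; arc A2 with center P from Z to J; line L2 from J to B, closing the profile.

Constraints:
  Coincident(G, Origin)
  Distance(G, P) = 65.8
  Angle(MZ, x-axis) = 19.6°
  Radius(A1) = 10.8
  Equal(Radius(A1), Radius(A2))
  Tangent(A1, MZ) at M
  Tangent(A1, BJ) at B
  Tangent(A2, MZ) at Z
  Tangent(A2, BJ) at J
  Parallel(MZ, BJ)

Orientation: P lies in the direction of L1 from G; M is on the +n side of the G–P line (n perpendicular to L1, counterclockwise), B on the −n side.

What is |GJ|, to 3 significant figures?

66.7

The slot axis is L1's direction at 19.6°, so u = (cos 19.6°, sin 19.6°) = (0.942, 0.335) and n = (−sin 19.6°, cos 19.6°) = (-0.335, 0.942). G is at the origin and P lies 65.8 along u from G, so P = 65.8·u = (62.0, 22.1). Tangency of A1 to both parallel lines with radius 10.8 puts M and B at G ± 10.8·n: M = (-3.62, 10.2), B = (3.62, -10.2). Equal radii place Z and J the same way about P: Z = P + 10.8·n = (58.4, 32.2), J = P − 10.8·n = (65.6, 11.9). Then |GJ| = |J − G| = 66.7.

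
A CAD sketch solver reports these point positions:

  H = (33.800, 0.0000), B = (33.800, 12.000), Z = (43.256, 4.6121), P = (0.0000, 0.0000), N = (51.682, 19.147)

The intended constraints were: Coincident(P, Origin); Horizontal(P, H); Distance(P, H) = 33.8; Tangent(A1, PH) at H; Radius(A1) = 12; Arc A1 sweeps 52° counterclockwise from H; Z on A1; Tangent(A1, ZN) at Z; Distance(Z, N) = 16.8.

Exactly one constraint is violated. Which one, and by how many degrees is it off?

Tangent(A1, ZN) at Z — off by 7.90°.

P = (0.00, 0.00) ✓; P.y = 0.00, H.y = 0.00 ✓; |PH| = 33.80 ✓; ∠(BH, HP) = 90.00° ✓; |BH| = 12.00 ✓; bearing(B→Z) − bearing(B→H) = 52.00° ✓; |BZ| = 12.00 ✓; ∠(BZ, ZN) = 82.10° ✗; |ZN| = 16.80 ✓.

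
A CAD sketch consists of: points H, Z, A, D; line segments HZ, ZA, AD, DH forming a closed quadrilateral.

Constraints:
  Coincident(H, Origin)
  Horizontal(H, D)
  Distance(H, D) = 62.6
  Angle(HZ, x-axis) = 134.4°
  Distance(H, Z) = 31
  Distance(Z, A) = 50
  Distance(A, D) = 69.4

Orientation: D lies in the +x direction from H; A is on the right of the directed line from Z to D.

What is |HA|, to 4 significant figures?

24.16

H is at the origin; H and D share the same y with |HD| = 62.6 and D in +x, so D = (62.6, 0). HZ runs at 134.4° with |HZ| = 31.0, so Z = (-21.69, 22.15). A is determined by |ZA| = 50.0 and |AD| = 69.4 together: it lies at the intersection of circle(Z, 50.0) and circle(D, 69.4). With |ZD| = 87.15, the foot of the radical line on ZD is 30.29 from Z and the perpendicular offset is √(50.0² − 30.29²) = 39.78. Taking the right-of-ZD solution: A = (-2.509, -24.03).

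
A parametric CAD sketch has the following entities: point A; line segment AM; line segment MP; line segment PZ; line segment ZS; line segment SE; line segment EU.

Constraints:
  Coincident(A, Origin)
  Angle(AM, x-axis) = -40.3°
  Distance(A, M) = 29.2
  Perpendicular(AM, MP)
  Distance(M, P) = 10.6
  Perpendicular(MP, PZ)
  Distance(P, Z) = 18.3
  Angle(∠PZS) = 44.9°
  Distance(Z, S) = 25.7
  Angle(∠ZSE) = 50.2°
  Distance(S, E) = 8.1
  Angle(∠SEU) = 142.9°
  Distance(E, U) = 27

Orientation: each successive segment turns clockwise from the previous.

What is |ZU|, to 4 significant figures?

13.63

A is at the origin; AM runs at -40.3° with length 29.2, so M = (22.27, -18.89). AM ⟂ MP, so MP runs at -130.3°; with |MP| = 10.6, P = (15.41, -26.97). MP ⟂ PZ, so PZ runs at 139.7°; with |PZ| = 18.3, Z = (1.457, -15.13). ∠PZS = 44.9° gives ZS at 4.600° from the x-axis; with |ZS| = 25.7, S = (27.07, -13.07). ∠ZSE = 50.2° gives SE at -125.2° from the x-axis; with |SE| = 8.1, E = (22.41, -19.69). ∠SEU = 142.9° gives EU at -162.3° from the x-axis; with |EU| = 27.0, U = (-3.317, -27.90). Then |ZU| = |U − Z| = 13.63.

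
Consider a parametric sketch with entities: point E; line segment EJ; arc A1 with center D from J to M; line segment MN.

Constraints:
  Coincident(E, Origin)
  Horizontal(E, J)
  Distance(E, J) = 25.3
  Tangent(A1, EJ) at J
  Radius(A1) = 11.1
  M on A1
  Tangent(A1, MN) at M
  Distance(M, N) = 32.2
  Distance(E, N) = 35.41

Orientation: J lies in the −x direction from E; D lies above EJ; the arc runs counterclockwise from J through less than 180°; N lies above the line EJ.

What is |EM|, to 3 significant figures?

16.5

Checks: |DM| = 11.10 ✓; ∠(DM, MN) = 90.00° ✓; |MN| = 32.20 ✓; |EN| = 35.41 ✓.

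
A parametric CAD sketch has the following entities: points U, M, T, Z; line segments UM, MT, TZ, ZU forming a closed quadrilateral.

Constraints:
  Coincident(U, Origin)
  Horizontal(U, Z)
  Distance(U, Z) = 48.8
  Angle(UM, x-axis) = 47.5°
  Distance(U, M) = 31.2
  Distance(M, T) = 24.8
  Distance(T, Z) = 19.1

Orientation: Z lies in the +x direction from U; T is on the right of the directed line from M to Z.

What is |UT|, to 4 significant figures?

29.70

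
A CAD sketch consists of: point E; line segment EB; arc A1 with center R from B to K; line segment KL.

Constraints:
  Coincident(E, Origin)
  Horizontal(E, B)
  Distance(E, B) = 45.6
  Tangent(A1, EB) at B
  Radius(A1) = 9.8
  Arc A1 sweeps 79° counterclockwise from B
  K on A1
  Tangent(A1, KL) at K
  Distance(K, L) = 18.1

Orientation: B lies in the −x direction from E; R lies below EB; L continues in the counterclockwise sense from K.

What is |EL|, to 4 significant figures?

64.05

E is at the origin; E and B share the same y with |EB| = 45.6 and B on the −x side, so B = (-45.60, 0.000). A1 meets EB tangentially, so RB is at right angles to EB, so R = B + (0, -9.8) = (-45.60, -9.800). On A1, B sits at bearing 90° from R; a 79° counterclockwise sweep puts K at bearing 169°, so K = R + 9.8·(cos 169°, sin 169°) = (-55.22, -7.930). A1 meets KL tangentially, so RK is at right angles to KL, so KL runs along (−sin 169°, cos 169°); with |KL| = 18.1, L = (-58.67, -25.70). Then |EL| = |L − E| = 64.05.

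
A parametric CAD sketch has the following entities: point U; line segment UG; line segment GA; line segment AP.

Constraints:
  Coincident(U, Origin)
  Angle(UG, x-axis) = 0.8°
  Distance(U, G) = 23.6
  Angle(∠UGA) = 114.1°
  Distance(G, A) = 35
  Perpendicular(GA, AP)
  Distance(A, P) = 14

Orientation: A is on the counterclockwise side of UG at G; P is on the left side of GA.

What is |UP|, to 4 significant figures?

45.27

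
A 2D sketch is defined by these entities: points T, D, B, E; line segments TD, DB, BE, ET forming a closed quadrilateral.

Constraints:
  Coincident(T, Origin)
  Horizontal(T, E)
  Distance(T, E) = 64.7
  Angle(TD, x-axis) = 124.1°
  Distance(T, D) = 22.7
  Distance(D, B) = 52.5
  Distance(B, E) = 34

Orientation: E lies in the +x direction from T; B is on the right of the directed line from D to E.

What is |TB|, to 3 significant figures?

33.1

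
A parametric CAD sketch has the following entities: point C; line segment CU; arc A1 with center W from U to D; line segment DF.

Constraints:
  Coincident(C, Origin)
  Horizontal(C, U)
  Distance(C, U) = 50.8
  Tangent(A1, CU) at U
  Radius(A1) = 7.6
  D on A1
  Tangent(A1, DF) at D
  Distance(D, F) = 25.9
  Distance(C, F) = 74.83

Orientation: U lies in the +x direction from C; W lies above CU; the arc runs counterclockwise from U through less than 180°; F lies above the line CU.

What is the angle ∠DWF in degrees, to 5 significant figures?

73.646°

Checks: |CU| = 50.80 ✓; |WD| = 7.600 ✓; ∠(WD, DF) = 90.00° ✓; |DF| = 25.90 ✓; |CF| = 74.83 ✓.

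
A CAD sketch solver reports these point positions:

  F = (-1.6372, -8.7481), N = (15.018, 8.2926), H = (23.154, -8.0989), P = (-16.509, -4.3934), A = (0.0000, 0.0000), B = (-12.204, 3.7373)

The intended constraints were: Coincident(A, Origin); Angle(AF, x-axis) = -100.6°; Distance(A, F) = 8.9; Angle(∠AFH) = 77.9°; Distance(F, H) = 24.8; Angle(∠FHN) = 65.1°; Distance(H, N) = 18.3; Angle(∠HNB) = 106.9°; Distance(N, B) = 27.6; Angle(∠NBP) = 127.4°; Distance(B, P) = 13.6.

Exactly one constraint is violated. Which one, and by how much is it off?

Distance(B, P) = 13.6 — off by 4.40.

A = (0.00, 0.00) ✓; AF at -100.6° ✓; |AF| = 8.900 ✓; ∠AFH = 77.90° ✓; |FH| = 24.80 ✓; ∠FHN = 65.10° ✓; |HN| = 18.30 ✓; ∠HNB = 106.9° ✓; |NB| = 27.60 ✓; ∠NBP = 127.4° ✓; |BP| = 9.200 ✗.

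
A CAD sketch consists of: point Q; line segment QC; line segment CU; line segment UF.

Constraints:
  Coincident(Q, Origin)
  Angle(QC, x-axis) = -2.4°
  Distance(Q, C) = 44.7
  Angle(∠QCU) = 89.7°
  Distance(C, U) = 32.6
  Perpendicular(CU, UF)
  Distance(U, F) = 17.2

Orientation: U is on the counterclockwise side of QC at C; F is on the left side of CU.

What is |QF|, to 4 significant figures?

42.47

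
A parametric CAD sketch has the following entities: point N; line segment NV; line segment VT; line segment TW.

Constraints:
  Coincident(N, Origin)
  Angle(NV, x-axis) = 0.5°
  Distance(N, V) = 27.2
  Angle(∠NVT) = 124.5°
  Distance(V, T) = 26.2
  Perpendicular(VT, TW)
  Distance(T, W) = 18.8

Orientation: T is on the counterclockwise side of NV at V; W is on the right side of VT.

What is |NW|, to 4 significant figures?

58.56

∠NVT = 124.5°, so VT runs at 0.5° + (180° − 124.5°) = 56.00° from the x-axis; with |VT| = 26.2, T = V + 26.2·(cos 56.00°, sin 56.00°) = (41.85, 21.96). VT is perpendicular to TW; with |TW| = 18.8 on the right of VT, W = T + 18.8·(0.8290, -0.5592) = (57.44, 11.45). Then |NW| = |W − N| = 58.56.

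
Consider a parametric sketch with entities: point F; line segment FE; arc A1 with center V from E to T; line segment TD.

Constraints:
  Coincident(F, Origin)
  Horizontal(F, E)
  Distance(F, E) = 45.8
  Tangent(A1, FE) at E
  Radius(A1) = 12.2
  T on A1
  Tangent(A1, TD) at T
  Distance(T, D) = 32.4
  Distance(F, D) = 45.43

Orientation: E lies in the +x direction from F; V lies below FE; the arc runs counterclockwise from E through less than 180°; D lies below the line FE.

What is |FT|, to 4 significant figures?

35.24

F is at the origin; FE is horizontal with |FE| = 45.8 and E on the +x side, so E = (45.80, 0.000). Since A1 is tangent to FE there, VE ⟂ FE, so V = E + (0, -12.2) = (45.80, -12.20). Since VT ⟂ TD (tangency), |VD| = √(12.2² + 32.4²) = 34.62 regardless of where T sits on A1. So D lies on both circle(F, 45.43) and circle(V, 34.62); the below-FE intersection is D = (23.64, -38.80). T is the foot of the tangent from D: T = (34.28, -8.194).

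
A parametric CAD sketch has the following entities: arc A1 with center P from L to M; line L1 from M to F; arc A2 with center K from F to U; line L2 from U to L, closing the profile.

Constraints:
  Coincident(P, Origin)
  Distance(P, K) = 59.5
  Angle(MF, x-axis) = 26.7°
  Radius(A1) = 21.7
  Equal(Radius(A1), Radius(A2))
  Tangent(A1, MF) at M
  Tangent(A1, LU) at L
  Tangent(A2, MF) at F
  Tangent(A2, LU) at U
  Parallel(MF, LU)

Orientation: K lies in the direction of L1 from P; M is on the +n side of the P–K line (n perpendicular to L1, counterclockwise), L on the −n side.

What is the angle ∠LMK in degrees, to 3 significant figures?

70.0°

The slot axis is L1's direction at 26.7°, so u = (cos 26.7°, sin 26.7°) = (0.893, 0.449) and n = (−sin 26.7°, cos 26.7°) = (-0.449, 0.893). P is at the origin and K lies 59.5 along u from P, so K = 59.5·u = (53.2, 26.7). Tangency of A1 to both parallel lines with radius 21.7 puts M and L at P ± 21.7·n: M = (-9.75, 19.4), L = (9.75, -19.4). Then cos ∠LMK = ML·MK / (|ML||MK|), giving 70.0°.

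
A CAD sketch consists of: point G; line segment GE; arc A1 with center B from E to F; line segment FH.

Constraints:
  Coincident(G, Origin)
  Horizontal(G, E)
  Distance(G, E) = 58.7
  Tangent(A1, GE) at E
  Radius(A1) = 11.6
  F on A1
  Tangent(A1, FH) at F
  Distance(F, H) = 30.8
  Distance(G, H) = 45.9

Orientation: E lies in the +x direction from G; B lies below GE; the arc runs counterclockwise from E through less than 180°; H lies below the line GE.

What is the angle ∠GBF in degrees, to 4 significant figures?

19.84°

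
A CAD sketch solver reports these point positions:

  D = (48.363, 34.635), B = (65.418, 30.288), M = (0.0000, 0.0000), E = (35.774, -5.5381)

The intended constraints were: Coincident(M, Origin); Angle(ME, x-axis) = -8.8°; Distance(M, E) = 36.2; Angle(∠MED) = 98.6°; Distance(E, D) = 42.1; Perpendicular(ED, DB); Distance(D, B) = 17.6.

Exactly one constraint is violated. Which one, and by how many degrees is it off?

Perpendicular(ED, DB) — off by 3.10°.

M = (0.00, 0.00) ✓; ME at -8.800° ✓; |ME| = 36.20 ✓; ∠MED = 98.60° ✓; |ED| = 42.10 ✓; ∠(ED, DB) = 86.90° ✗; |DB| = 17.60 ✓.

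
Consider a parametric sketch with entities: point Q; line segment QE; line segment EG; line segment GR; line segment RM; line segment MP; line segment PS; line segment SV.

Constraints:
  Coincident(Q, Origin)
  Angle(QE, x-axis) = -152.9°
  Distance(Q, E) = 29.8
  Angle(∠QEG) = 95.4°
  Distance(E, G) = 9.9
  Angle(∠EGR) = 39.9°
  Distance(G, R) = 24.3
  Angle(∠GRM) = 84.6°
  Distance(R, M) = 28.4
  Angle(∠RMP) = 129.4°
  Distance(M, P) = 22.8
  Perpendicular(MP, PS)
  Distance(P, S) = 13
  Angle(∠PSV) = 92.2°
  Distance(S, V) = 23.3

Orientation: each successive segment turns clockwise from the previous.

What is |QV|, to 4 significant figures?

34.32

MP ⟂ PS, so PS runs at 106.4°; with |PS| = 13.0, S = (-45.32, -32.68). ∠PSV = 92.2° gives SV at 18.60° from the x-axis; with |SV| = 23.3, V = (-23.24, -25.25). Then |QV| = |V − Q| = 34.32.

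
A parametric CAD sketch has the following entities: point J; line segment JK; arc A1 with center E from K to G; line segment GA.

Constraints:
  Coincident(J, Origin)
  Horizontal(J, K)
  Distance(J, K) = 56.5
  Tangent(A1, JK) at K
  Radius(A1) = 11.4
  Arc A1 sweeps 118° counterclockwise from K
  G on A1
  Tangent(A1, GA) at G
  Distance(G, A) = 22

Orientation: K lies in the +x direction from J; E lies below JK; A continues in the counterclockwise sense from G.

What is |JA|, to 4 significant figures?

67.31

On A1, K sits at bearing 90° from E; a 118° counterclockwise sweep puts G at bearing 208°, so G = E + 11.4·(cos 208°, sin 208°) = (46.43, -16.75). The tangent condition forces EG to be normal to GA, so GA runs along (−sin 208°, cos 208°); with |GA| = 22.0, A = (56.76, -36.18). Then |JA| = |A − J| = 67.31.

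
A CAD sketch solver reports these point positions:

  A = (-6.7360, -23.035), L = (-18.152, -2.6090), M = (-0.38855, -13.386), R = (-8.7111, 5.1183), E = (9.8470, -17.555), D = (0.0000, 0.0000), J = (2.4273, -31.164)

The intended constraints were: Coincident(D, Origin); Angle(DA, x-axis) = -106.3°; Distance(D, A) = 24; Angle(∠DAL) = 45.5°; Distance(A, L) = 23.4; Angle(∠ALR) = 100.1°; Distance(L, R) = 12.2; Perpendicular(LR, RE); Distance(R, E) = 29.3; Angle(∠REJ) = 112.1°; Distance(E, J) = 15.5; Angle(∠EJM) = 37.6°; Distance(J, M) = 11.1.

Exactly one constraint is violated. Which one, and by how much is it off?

Distance(J, M) = 11.1 — off by 6.90.

D = (0.00, 0.00) ✓; DA at -106.3° ✓; |DA| = 24.00 ✓; ∠DAL = 45.50° ✓; |AL| = 23.40 ✓; ∠ALR = 100.1° ✓; |LR| = 12.20 ✓; ∠(LR, RE) = 90.00° ✓; |RE| = 29.30 ✓; ∠REJ = 112.1° ✓; |EJ| = 15.50 ✓; ∠EJM = 37.60° ✓; |JM| = 18.00 ✗.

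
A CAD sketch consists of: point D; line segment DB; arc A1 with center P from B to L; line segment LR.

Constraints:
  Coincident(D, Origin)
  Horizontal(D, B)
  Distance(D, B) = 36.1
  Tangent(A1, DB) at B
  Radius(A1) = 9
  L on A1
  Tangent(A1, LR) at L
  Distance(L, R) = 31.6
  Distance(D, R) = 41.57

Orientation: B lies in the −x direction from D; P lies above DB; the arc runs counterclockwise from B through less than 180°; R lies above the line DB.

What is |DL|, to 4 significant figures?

28.21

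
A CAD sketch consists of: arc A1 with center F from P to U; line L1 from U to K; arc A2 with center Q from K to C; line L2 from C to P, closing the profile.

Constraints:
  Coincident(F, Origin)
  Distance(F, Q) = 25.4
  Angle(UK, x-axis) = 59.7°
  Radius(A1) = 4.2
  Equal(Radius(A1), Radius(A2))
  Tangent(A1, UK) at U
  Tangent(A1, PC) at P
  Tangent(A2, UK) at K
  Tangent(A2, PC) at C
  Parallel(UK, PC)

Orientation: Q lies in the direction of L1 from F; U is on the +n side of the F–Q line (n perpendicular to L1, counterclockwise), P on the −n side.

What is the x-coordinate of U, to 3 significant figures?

-3.63

The slot axis is L1's direction at 59.7°, so u = (cos 59.7°, sin 59.7°) = (0.505, 0.863) and n = (−sin 59.7°, cos 59.7°) = (-0.863, 0.505). F is at the origin and Q lies 25.4 along u from F, so Q = 25.4·u = (12.8, 21.9). Tangency of A1 to both parallel lines with radius 4.2 puts U and P at F ± 4.2·n: U = (-3.63, 2.12), P = (3.63, -2.12). So U.x = -3.63.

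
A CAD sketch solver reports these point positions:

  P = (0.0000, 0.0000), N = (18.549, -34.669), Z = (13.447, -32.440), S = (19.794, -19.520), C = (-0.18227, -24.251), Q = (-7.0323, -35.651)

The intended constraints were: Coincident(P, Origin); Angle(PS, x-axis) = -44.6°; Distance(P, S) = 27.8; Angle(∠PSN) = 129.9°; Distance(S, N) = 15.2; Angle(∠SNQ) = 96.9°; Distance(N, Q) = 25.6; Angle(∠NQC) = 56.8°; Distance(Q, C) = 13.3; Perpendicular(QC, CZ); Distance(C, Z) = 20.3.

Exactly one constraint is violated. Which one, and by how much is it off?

Distance(C, Z) = 20.3 — off by 4.40.

P = (0.00, 0.00) ✓; PS at -44.60° ✓; |PS| = 27.80 ✓; ∠PSN = 129.9° ✓; |SN| = 15.20 ✓; ∠SNQ = 96.90° ✓; |NQ| = 25.60 ✓; ∠NQC = 56.80° ✓; |QC| = 13.30 ✓; ∠(QC, CZ) = 90.00° ✓; |CZ| = 15.90 ✗.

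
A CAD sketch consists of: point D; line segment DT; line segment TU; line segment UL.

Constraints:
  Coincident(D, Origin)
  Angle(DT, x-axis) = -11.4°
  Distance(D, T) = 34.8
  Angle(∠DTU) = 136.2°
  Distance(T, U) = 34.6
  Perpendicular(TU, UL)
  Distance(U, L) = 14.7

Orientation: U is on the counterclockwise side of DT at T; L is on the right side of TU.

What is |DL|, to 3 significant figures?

71.2

∠DTU = 136.2°, so TU runs at -11.4° + (180° − 136.2°) = 32.4° from the x-axis; with |TU| = 34.6, U = T + 34.6·(cos 32.4°, sin 32.4°) = (63.3, 11.7). The perpendicularity gives UL at right angles to TU; with |UL| = 14.7 on the right of TU, L = U + 14.7·(0.536, -0.844) = (71.2, -0.750). Then |DL| = |L − D| = 71.2.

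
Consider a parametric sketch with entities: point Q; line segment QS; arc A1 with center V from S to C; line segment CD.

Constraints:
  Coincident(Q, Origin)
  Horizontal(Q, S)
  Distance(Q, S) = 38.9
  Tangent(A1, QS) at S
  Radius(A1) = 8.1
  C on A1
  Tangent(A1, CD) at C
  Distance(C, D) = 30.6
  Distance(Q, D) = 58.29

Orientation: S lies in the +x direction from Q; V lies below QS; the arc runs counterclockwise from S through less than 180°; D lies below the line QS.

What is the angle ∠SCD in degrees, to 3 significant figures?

124°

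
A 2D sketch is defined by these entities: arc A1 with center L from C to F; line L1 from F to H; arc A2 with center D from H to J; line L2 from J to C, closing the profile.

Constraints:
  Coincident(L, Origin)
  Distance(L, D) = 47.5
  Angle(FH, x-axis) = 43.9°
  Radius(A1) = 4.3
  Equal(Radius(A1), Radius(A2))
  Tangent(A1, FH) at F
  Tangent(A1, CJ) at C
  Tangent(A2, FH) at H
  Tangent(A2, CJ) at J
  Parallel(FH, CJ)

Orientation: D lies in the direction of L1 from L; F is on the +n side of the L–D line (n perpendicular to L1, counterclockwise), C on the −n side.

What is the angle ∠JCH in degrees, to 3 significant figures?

10.3°

The slot axis is L1's direction at 43.9°, so u = (cos 43.9°, sin 43.9°) = (0.721, 0.693) and n = (−sin 43.9°, cos 43.9°) = (-0.693, 0.721). L is at the origin and D lies 47.5 along u from L, so D = 47.5·u = (34.2, 32.9). Tangency of A1 to both parallel lines with radius 4.3 puts F and C at L ± 4.3·n: F = (-2.98, 3.10), C = (2.98, -3.10). Equal radii place H and J the same way about D: H = D + 4.3·n = (31.2, 36.0), J = D − 4.3·n = (37.2, 29.8). Then cos ∠JCH = CJ·CH / (|CJ||CH|), giving 10.3°.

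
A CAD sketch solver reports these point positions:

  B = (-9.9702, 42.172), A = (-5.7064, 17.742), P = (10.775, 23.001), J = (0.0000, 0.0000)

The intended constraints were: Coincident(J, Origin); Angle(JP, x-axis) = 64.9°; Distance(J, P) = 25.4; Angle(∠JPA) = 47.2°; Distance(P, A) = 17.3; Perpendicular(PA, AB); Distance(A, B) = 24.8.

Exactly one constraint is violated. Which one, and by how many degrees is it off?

Perpendicular(PA, AB) — off by 7.80°.

J = (0.00, 0.00) ✓; JP at 64.90° ✓; |JP| = 25.40 ✓; ∠JPA = 47.20° ✓; |PA| = 17.30 ✓; ∠(PA, AB) = 97.80° ✗; |AB| = 24.80 ✓.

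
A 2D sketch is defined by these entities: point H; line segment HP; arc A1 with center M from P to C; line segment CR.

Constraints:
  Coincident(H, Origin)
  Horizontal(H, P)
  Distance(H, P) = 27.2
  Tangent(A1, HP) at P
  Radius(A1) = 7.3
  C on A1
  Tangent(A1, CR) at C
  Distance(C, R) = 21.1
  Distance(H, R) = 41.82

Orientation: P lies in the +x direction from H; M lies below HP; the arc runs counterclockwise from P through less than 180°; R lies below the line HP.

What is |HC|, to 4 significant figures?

23.09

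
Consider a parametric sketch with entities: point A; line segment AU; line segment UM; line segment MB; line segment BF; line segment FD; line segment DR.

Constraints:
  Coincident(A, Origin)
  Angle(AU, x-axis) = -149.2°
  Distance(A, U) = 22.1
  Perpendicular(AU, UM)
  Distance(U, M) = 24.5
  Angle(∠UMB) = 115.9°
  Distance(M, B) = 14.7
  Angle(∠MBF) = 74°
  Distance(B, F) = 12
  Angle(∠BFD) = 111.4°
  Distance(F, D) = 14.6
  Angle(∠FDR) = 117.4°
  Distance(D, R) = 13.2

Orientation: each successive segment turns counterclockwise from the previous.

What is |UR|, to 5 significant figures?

20.230

∠BFD = 111.4° gives FD at 179.50° from the x-axis; with |FD| = 14.6, D = (-10.672, -19.767). ∠FDR = 117.4° gives DR at -117.90° from the x-axis; with |DR| = 13.2, R = (-16.849, -31.433). Then |UR| = |R − U| = 20.230.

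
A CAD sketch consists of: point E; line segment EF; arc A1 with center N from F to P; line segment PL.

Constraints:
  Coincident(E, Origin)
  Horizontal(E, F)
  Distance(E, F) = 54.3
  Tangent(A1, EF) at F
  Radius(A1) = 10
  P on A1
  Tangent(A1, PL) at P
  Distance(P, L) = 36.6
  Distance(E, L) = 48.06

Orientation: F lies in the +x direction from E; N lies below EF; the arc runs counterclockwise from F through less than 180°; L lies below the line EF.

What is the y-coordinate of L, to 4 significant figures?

-38.30

Checks: |NP| = 10.00 ✓; ∠(NP, PL) = 90.00° ✓; |PL| = 36.60 ✓; |EL| = 48.06 ✓.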